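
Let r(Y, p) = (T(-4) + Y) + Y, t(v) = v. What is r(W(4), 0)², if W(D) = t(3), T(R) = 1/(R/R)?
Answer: 49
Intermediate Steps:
T(R) = 1 (T(R) = 1/1 = 1)
W(D) = 3
r(Y, p) = 1 + 2*Y (r(Y, p) = (1 + Y) + Y = 1 + 2*Y)
r(W(4), 0)² = (1 + 2*3)² = (1 + 6)² = 7² = 49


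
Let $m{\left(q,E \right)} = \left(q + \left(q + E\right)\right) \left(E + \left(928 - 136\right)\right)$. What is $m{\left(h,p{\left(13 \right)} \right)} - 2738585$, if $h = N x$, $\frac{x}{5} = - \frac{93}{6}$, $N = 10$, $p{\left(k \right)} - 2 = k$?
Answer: $-3977330$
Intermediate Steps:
$p{\left(k \right)} = 2 + k$
$x = - \frac{155}{2}$ ($x = 5 \left(- \frac{93}{6}\right) = 5 \left(\left(-93\right) \frac{1}{6}\right) = 5 \left(- \frac{31}{2}\right) = - \frac{155}{2} \approx -77.5$)
$h = -775$ ($h = 10 \left(- \frac{155}{2}\right) = -775$)
$m{\left(q,E \right)} = \left(792 + E\right) \left(E + 2 q\right)$ ($m{\left(q,E \right)} = \left(q + \left(E + q\right)\right) \left(E + \left(928 - 136\right)\right) = \left(E + 2 q\right) \left(E + 792\right) = \left(E + 2 q\right) \left(792 + E\right) = \left(792 + E\right) \left(E + 2 q\right)$)
$m{\left(h,p{\left(13 \right)} \right)} - 2738585 = \left(\left(2 + 13\right)^{2} + 792 \left(2 + 13\right) + 1584 \left(-775\right) + 2 \left(2 + 13\right) \left(-775\right)\right) - 2738585 = \left(15^{2} + 792 \cdot 15 - 1227600 + 2 \cdot 15 \left(-775\right)\right) - 2738585 = \left(225 + 11880 - 1227600 - 23250\right) - 2738585 = -1238745 - 2738585 = -3977330$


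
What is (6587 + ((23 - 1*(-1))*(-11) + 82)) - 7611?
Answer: -1206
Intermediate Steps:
(6587 + ((23 - 1*(-1))*(-11) + 82)) - 7611 = (6587 + ((23 + 1)*(-11) + 82)) - 7611 = (6587 + (24*(-11) + 82)) - 7611 = (6587 + (-264 + 82)) - 7611 = (6587 - 182) - 7611 = 6405 - 7611 = -1206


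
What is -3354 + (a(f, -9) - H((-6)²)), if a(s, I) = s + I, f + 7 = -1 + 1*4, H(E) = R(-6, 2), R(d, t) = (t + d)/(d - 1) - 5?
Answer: -23538/7 ≈ -3362.6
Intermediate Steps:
R(d, t) = -5 + (d + t)/(-1 + d) (R(d, t) = (d + t)/(-1 + d) - 5 = -5 + (d + t)/(-1 + d))
H(E) = -31/7 (H(E) = (5 + 2 - 4*(-6))/(-1 - 6) = (5 + 2 + 24)/(-7) = -⅐*31 = -31/7)
f = -4 (f = -7 + (-1 + 1*4) = -7 + (-1 + 4) = -7 + 3 = -4)
a(s, I) = I + s
-3354 + (a(f, -9) - H((-6)²)) = -3354 + ((-9 - 4) - 1*(-31/7)) = -3354 + (-13 + 31/7) = -3354 - 60/7 = -23538/7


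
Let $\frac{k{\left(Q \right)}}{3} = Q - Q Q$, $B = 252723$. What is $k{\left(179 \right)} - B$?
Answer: $-348309$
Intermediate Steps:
$k{\left(Q \right)} = - 3 Q^{2} + 3 Q$ ($k{\left(Q \right)} = 3 \left(Q - Q Q\right) = 3 \left(Q - Q^{2}\right) = - 3 Q^{2} + 3 Q$)
$k{\left(179 \right)} - B = 3 \cdot 179 \left(1 - 179\right) - 252723 = 3 \cdot 179 \left(-178\right) - 252723 = -95586 - 252723 = -348309$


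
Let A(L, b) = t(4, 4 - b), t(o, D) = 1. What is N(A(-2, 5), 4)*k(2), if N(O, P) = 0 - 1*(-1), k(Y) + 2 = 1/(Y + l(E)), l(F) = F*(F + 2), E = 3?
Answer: -33/17 ≈ -1.9412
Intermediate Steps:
A(L, b) = 1
l(F) = F*(2 + F)
k(Y) = -2 + 1/(15 + Y) (k(Y) = -2 + 1/(Y + 3*(2 + 3)) = -2 + 1/(Y + 3*5) = -2 + 1/(Y + 15) = -2 + 1/(15 + Y))
N(O, P) = 1 (N(O, P) = 0 + 1 = 1)
N(A(-2, 5), 4)*k(2) = 1*((-29 - 2*2)/(15 + 2)) = 1*((-29 - 4)/17) = 1*((1/17)*(-33)) = 1*(-33/17) = -33/17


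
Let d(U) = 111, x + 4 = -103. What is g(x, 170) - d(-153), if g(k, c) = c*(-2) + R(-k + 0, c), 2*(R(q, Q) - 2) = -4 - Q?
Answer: -536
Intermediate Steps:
x = -107 (x = -4 - 103 = -107)
R(q, Q) = -Q/2 (R(q, Q) = 2 + (-4 - Q)/2 = 2 + (-2 - Q/2) = -Q/2)
g(k, c) = -5*c/2 (g(k, c) = c*(-2) - c/2 = -2*c - c/2 = -5*c/2)
g(x, 170) - d(-153) = -5/2*170 - 1*111 = -425 - 111 = -536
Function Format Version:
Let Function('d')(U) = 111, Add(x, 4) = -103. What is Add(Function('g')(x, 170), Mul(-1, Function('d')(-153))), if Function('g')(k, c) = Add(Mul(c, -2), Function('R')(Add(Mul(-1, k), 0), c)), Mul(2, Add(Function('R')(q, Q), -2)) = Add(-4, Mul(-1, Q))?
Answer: -536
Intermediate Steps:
x = -107 (x = Add(-4, -103) = -107)
Function('R')(q, Q) = Mul(Rational(-1, 2), Q) (Function('R')(q, Q) = Add(2, Mul(Rational(1, 2), Add(-4, Mul(-1, Q)))) = Add(2, Add(-2, Mul(Rational(-1, 2), Q))) = Mul(Rational(-1, 2), Q))
Function('g')(k, c) = Mul(Rational(-5, 2), c) (Function('g')(k, c) = Add(Mul(c, -2), Mul(Rational(-1, 2), c)) = Add(Mul(-2, c), Mul(Rational(-1, 2), c)) = Mul(Rational(-5, 2), c))
Add(Function('g')(x, 170), Mul(-1, Function('d')(-153))) = Add(Mul(Rational(-5, 2), 170), Mul(-1, 111)) = Add(-425, -111) = -536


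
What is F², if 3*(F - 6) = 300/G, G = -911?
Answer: 28793956/829921 ≈ 34.695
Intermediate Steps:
F = 5366/911 (F = 6 + (300/(-911))/3 = 6 + (300*(-1/911))/3 = 6 + (⅓)*(-300/911) = 6 - 100/911 = 5366/911 ≈ 5.8902)
F² = (5366/911)² = 28793956/829921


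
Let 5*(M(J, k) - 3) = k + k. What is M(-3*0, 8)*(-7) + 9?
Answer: -172/5 ≈ -34.400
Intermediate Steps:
M(J, k) = 3 + 2*k/5 (M(J, k) = 3 + (k + k)/5 = 3 + (2*k)/5 = 3 + 2*k/5)
M(-3*0, 8)*(-7) + 9 = (3 + (2/5)*8)*(-7) + 9 = (3 + 16/5)*(-7) + 9 = (31/5)*(-7) + 9 = -217/5 + 9 = -172/5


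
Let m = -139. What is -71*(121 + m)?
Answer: 1278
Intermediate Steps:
-71*(121 + m) = -71*(121 - 139) = -71*(-18) = 1278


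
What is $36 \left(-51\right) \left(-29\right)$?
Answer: $53244$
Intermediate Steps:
$36 \left(-51\right) \left(-29\right) = \left(-1836\right) \left(-29\right) = 53244$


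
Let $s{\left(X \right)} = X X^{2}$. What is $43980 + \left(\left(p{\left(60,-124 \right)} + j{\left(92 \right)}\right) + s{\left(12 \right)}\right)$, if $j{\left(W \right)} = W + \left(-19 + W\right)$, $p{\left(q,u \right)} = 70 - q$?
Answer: $45883$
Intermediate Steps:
$s{\left(X \right)} = X^{3}$
$j{\left(W \right)} = -19 + 2 W$
$43980 + \left(\left(p{\left(60,-124 \right)} + j{\left(92 \right)}\right) + s{\left(12 \right)}\right) = 43980 + \left(\left(\left(70 - 60\right) + \left(-19 + 2 \cdot 92\right)\right) + 12^{3}\right) = 43980 + \left(\left(\left(70 - 60\right) + \left(-19 + 184\right)\right) + 1728\right) = 43980 + \left(\left(10 + 165\right) + 1728\right) = 43980 + \left(175 + 1728\right) = 43980 + 1903 = 45883$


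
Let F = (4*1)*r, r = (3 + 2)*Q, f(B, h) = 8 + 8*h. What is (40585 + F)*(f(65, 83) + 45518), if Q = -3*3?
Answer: 1866306950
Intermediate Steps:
Q = -9
r = -45 (r = (3 + 2)*(-9) = 5*(-9) = -45)
F = -180 (F = (4*1)*(-45) = 4*(-45) = -180)
(40585 + F)*(f(65, 83) + 45518) = (40585 - 180)*((8 + 8*83) + 45518) = 40405*((8 + 664) + 45518) = 40405*(672 + 45518) = 40405*46190 = 1866306950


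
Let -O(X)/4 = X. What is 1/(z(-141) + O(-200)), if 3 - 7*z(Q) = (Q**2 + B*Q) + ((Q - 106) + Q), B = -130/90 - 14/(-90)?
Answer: -105/211076 ≈ -0.00049745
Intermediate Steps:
B = -58/45 (B = -130*1/90 - 14*(-1/90) = -13/9 + 7/45 = -58/45 ≈ -1.2889)
O(X) = -4*X
z(Q) = 109/7 - 32*Q/315 - Q**2/7 (z(Q) = 3/7 - ((Q**2 - 58*Q/45) + ((Q - 106) + Q))/7 = 3/7 - ((Q**2 - 58*Q/45) + ((-106 + Q) + Q))/7 = 3/7 - ((Q**2 - 58*Q/45) + (-106 + 2*Q))/7 = 3/7 - (-106 + Q**2 + 32*Q/45)/7 = 3/7 + (106/7 - 32*Q/315 - Q**2/7) = 109/7 - 32*Q/315 - Q**2/7)
1/(z(-141) + O(-200)) = 1/((109/7 - 32/315*(-141) - 1/7*(-141)**2) - 4*(-200)) = 1/((109/7 + 1504/105 - 1/7*19881) + 800) = 1/((109/7 + 1504/105 - 19881/7) + 800) = 1/(-295076/105 + 800) = 1/(-211076/105) = -105/211076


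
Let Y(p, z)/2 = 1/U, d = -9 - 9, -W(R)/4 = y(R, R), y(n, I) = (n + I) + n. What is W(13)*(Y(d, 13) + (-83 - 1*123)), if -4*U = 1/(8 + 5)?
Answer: 48360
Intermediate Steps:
y(n, I) = I + 2*n (y(n, I) = (I + n) + n = I + 2*n)
W(R) = -12*R (W(R) = -4*(R + 2*R) = -12*R)
U = -1/52 (U = -1/(4*(8 + 5)) = -¼/13 = -¼*1/13 = -1/52 ≈ -0.019231)
d = -18
Y(p, z) = -104 (Y(p, z) = 2/(-1/52) = 2*(-52) = -104)
W(13)*(Y(d, 13) + (-83 - 1*123)) = (-12*13)*(-104 + (-83 - 1*123)) = -156*(-104 + (-83 - 123)) = -156*(-104 - 206) = -156*(-310) = 48360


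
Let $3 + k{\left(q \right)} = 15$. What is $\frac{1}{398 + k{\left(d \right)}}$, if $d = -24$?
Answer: $\frac{1}{410} \approx 0.002439$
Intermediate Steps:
$k{\left(q \right)} = 12$ ($k{\left(q \right)} = -3 + 15 = 12$)
$\frac{1}{398 + k{\left(d \right)}} = \frac{1}{398 + 12} = \frac{1}{410}$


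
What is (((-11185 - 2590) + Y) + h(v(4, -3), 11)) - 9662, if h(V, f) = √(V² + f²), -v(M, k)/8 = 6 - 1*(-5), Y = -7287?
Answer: -30724 + 11*√65 ≈ -30635.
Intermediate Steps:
v(M, k) = -88 (v(M, k) = -8*(6 - 1*(-5)) = -8*(6 + 5) = -8*11 = -88)
(((-11185 - 2590) + Y) + h(v(4, -3), 11)) - 9662 = (((-11185 - 2590) - 7287) + √((-88)² + 11²)) - 9662 = ((-13775 - 7287) + √(7744 + 121)) - 9662 = (-21062 + √7865) - 9662 = (-21062 + 11*√65) - 9662 = -30724 + 11*√65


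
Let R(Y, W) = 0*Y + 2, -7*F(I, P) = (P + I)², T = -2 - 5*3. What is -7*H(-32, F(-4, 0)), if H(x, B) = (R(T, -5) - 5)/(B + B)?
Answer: -147/32 ≈ -4.5938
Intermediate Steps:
T = -17 (T = -2 - 15 = -17)
F(I, P) = -(I + P)²/7 (F(I, P) = -(P + I)²/7 = -(I + P)²/7)
R(Y, W) = 2 (R(Y, W) = 0 + 2 = 2)
H(x, B) = -3/(2*B) (H(x, B) = (2 - 5)/(B + B) = -3*1/(2*B) = -3/(2*B))
-7*H(-32, F(-4, 0)) = -(-21)/(2*((-(-4 + 0)²/7))) = -(-21)/(2*((-⅐*(-4)²))) = -(-21)/(2*((-⅐*16))) = -(-21)/(2*(-16/7)) = -(-21)*(-7)/(2*16) = -7*21/32 = -147/32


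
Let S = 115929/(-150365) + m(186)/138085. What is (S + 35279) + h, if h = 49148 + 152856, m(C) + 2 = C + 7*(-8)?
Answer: 985345355171166/4152630205 ≈ 2.3728e+5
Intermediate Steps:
m(C) = -58 + C (m(C) = -2 + (C + 7*(-8)) = -2 + (C - 56) = -2 + (-56 + C) = -58 + C)
S = -3197761849/4152630205 (S = 115929/(-150365) + (-58 + 186)/138085 = 115929*(-1/150365) + 128*(1/138085) = -115929/150365 + 128/138085 = -3197761849/4152630205 ≈ -0.77006)
h = 202004
(S + 35279) + h = (-3197761849/4152630205 + 35279) + 202004 = 146497443240346/4152630205 + 202004 = 985345355171166/4152630205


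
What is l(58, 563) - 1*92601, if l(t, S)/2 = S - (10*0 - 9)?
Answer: -91457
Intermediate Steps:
l(t, S) = 18 + 2*S (l(t, S) = 2*(S - (10*0 - 9)) = 2*(S - (0 - 9)) = 2*(S - 1*(-9)) = 2*(S + 9) = 2*(9 + S) = 18 + 2*S)
l(58, 563) - 1*92601 = (18 + 2*563) - 1*92601 = (18 + 1126) - 92601 = 1144 - 92601 = -91457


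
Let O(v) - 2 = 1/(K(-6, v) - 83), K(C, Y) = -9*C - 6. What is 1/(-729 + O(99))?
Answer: -35/25446 ≈ -0.0013755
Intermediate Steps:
K(C, Y) = -6 - 9*C
O(v) = 69/35 (O(v) = 2 + 1/((-6 - 9*(-6)) - 83) = 2 + 1/((-6 + 54) - 83) = 2 + 1/(48 - 83) = 2 + 1/(-35) = 2 - 1/35 = 69/35)
1/(-729 + O(99)) = 1/(-729 + 69/35) = 1/(-25446/35) = -35/25446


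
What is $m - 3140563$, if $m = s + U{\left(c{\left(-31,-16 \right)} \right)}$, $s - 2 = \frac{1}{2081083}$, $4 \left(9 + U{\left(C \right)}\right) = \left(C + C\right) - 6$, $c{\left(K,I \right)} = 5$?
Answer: $- \frac{6535784756226}{2081083} \approx -3.1406 \cdot 10^{6}$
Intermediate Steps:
$U{\left(C \right)} = - \frac{21}{2} + \frac{C}{2}$ ($U{\left(C \right)} = -9 + \frac{\left(C + C\right) - 6}{4} = -9 + \frac{2 C - 6}{4} = -9 + \frac{-6 + 2 C}{4} = -9 + \left(- \frac{3}{2} + \frac{C}{2}\right) = - \frac{21}{2} + \frac{C}{2}$)
$s = \frac{4162167}{2081083}$ ($s = 2 + \frac{1}{2081083} = \frac{4162167}{2081083} \approx 2.0$)
$m = - \frac{12486497}{2081083}$ ($m = \frac{4162167}{2081083} + \left(- \frac{21}{2} + \frac{1}{2} \cdot 5\right) = \frac{4162167}{2081083} + \left(- \frac{21}{2} + \frac{5}{2}\right) = \frac{4162167}{2081083} - 8 = - \frac{12486497}{2081083} \approx -6.0$)
$m - 3140563 = - \frac{12486497}{2081083} - 3140563 = - \frac{6535784756226}{2081083}$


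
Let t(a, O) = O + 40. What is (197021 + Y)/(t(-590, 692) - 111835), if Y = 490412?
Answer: -687433/111103 ≈ -6.1873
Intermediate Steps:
t(a, O) = 40 + O
(197021 + Y)/(t(-590, 692) - 111835) = (197021 + 490412)/((40 + 692) - 111835) = 687433/(732 - 111835) = 687433/(-111103) = 687433*(-1/111103) = -687433/111103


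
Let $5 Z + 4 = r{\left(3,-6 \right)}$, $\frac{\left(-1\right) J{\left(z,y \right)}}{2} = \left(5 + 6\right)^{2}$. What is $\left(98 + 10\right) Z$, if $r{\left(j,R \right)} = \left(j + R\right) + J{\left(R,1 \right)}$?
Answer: $- \frac{26892}{5} \approx -5378.4$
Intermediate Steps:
$J{\left(z,y \right)} = -242$ ($J{\left(z,y \right)} = - 2 \left(5 + 6\right)^{2} = - 2 \cdot 11^{2} = \left(-2\right) 121 = -242$)
$r{\left(j,R \right)} = -242 + R + j$ ($r{\left(j,R \right)} = \left(j + R\right) - 242 = \left(R + j\right) - 242 = -242 + R + j$)
$Z = - \frac{249}{5}$ ($Z = - \frac{4}{5} + \frac{-242 - 6 + 3}{5} = - \frac{4}{5} + \frac{1}{5} \left(-245\right) = - \frac{4}{5} - 49 = - \frac{249}{5} \approx -49.8$)
$\left(98 + 10\right) Z = \left(98 + 10\right) \left(- \frac{249}{5}\right) = 108 \left(- \frac{249}{5}\right) = - \frac{26892}{5}$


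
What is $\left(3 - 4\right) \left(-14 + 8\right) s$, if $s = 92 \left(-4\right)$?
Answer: $-2208$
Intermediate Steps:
$s = -368$
$\left(3 - 4\right) \left(-14 + 8\right) s = \left(3 - 4\right) \left(-14 + 8\right) \left(-368\right) = \left(-1\right) \left(-6\right) \left(-368\right) = 6 \left(-368\right) = -2208$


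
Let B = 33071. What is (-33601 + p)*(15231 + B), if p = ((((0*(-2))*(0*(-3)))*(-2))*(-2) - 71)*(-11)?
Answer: -1585271640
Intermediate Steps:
p = 781 (p = (((0*0)*(-2))*(-2) - 71)*(-11) = ((0*(-2))*(-2) - 71)*(-11) = (0*(-2) - 71)*(-11) = (0 - 71)*(-11) = -71*(-11) = 781)
(-33601 + p)*(15231 + B) = (-33601 + 781)*(15231 + 33071) = -32820*48302 = -1585271640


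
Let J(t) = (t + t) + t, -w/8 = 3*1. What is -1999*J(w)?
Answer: 143928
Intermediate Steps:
w = -24 ≈ -24.000
J(t) = 3*t (J(t) = 2*t + t = 3*t)
-1999*J(w) = -5997*(-24) = -1999*(-72) = 143928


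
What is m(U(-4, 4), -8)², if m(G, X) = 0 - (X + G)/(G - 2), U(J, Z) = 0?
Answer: 16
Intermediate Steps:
m(G, X) = -(G + X)/(-2 + G) (m(G, X) = 0 - (G + X)/(-2 + G) = -(G + X)/(-2 + G))
m(U(-4, 4), -8)² = ((-1*0 - 1*(-8))/(-2 + 0))² = ((0 + 8)/(-2))² = (-½*8)² = (-4)² = 16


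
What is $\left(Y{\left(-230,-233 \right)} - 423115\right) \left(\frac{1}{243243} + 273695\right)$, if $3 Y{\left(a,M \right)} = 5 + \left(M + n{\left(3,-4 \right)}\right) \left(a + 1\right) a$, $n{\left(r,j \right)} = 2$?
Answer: $- \frac{894500865999513460}{729729} \approx -1.2258 \cdot 10^{12}$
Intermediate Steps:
$Y{\left(a,M \right)} = \frac{5}{3} + \frac{a \left(1 + a\right) \left(2 + M\right)}{3}$ ($Y{\left(a,M \right)} = \frac{5 + \left(M + 2\right) \left(a + 1\right) a}{3} = \frac{5 + \left(2 + M\right) \left(1 + a\right) a}{3} = \frac{5 + \left(1 + a\right) \left(2 + M\right) a}{3} = \frac{5 + a \left(1 + a\right) \left(2 + M\right)}{3} = \frac{5}{3} + \frac{a \left(1 + a\right) \left(2 + M\right)}{3}$)
$\left(Y{\left(-230,-233 \right)} - 423115\right) \left(\frac{1}{243243} + 273695\right) = \left(\left(\frac{5}{3} + \frac{2}{3} \left(-230\right) + \frac{2 \left(-230\right)^{2}}{3} + \frac{1}{3} \left(-233\right) \left(-230\right) + \frac{1}{3} \left(-233\right) \left(-230\right)^{2}\right) - 423115\right) \left(\frac{1}{243243} + 273695\right) = \left(\left(\frac{5}{3} - \frac{460}{3} + \frac{2}{3} \cdot 52900 + \frac{53590}{3} + \frac{1}{3} \left(-233\right) 52900\right) - 423115\right) \left(\frac{1}{243243} + 273695\right) = \left(\left(\frac{5}{3} - \frac{460}{3} + \frac{105800}{3} + \frac{53590}{3} - \frac{12325700}{3}\right) - 423115\right) \frac{66574392886}{243243} = \left(- \frac{12166765}{3} - 423115\right) \frac{66574392886}{243243} = \left(- \frac{13436110}{3}\right) \frac{66574392886}{243243} = - \frac{894500865999513460}{729729}$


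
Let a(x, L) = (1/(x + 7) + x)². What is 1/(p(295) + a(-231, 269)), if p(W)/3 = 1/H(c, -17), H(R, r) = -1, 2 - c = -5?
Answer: 50176/2677394497 ≈ 1.8741e-5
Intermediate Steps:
c = 7 (c = 2 - 1*(-5) = 2 + 5 = 7)
p(W) = -3 (p(W) = 3/(-1) = 3*(-1) = -3)
a(x, L) = (x + 1/(7 + x))² (a(x, L) = (1/(7 + x) + x)² = (x + 1/(7 + x))²)
1/(p(295) + a(-231, 269)) = 1/(-3 + (1 + (-231)² + 7*(-231))²/(7 - 231)²) = 1/(-3 + (1 + 53361 - 1617)²/(-224)²) = 1/(-3 + (1/50176)*51745²) = 1/(-3 + (1/50176)*2677545025) = 1/(-3 + 2677545025/50176) = 1/(2677394497/50176) = 50176/2677394497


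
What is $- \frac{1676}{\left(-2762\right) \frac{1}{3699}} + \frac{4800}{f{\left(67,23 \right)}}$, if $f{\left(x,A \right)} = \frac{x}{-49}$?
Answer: $- \frac{117127146}{92527} \approx -1265.9$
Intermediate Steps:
$f{\left(x,A \right)} = - \frac{x}{49}$ ($f{\left(x,A \right)} = x \left(- \frac{1}{49}\right) = - \frac{x}{49}$)
$- \frac{1676}{\left(-2762\right) \frac{1}{3699}} + \frac{4800}{f{\left(67,23 \right)}} = - \frac{1676}{\left(-2762\right) \frac{1}{3699}} + \frac{4800}{\left(- \frac{1}{49}\right) 67} = - \frac{1676}{\left(-2762\right) \frac{1}{3699}} + \frac{4800}{- \frac{67}{49}} = - \frac{1676}{- \frac{2762}{3699}} + 4800 \left(- \frac{49}{67}\right) = \left(-1676\right) \left(- \frac{3699}{2762}\right) - \frac{235200}{67} = \frac{3099762}{1381} - \frac{235200}{67} = - \frac{117127146}{92527}$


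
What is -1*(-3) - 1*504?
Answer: -501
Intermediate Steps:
-1*(-3) - 1*504 = 3 - 504 = -501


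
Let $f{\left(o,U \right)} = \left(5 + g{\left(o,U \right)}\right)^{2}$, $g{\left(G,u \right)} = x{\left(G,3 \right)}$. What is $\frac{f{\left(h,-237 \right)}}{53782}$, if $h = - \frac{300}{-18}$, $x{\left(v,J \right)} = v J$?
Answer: $\frac{3025}{53782} \approx 0.056246$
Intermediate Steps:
$x{\left(v,J \right)} = J v$
$h = \frac{50}{3}$ ($h = \left(-300\right) \left(- \frac{1}{18}\right) = \frac{50}{3} \approx 16.667$)
$g{\left(G,u \right)} = 3 G$
$f{\left(o,U \right)} = \left(5 + 3 o\right)^{2}$
$\frac{f{\left(h,-237 \right)}}{53782} = \frac{\left(5 + 3 \cdot \frac{50}{3}\right)^{2}}{53782} = \left(5 + 50\right)^{2} \cdot \frac{1}{53782} = 55^{2} \cdot \frac{1}{53782} = 3025 \cdot \frac{1}{53782} = \frac{3025}{53782}$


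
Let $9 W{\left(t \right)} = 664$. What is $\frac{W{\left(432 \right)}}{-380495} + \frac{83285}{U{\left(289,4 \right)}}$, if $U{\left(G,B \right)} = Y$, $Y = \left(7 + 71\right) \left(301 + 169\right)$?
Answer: $\frac{19012092829}{8369368020} \approx 2.2716$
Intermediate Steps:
$Y = 36660$ ($Y = 78 \cdot 470 = 36660$)
$U{\left(G,B \right)} = 36660$
$W{\left(t \right)} = \frac{664}{9}$ ($W{\left(t \right)} = \frac{1}{9} \cdot 664 = \frac{664}{9}$)
$\frac{W{\left(432 \right)}}{-380495} + \frac{83285}{U{\left(289,4 \right)}} = \frac{664}{9 \left(-380495\right)} + \frac{83285}{36660} = \frac{664}{9} \left(- \frac{1}{380495}\right) + 83285 \cdot \frac{1}{36660} = - \frac{664}{3424455} + \frac{16657}{7332} = \frac{19012092829}{8369368020}$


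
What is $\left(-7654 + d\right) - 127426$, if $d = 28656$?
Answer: $-106424$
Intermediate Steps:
$\left(-7654 + d\right) - 127426 = \left(-7654 + 28656\right) - 127426 = 21002 - 127426 = -106424$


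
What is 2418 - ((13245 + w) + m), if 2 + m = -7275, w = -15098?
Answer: 11548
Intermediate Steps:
m = -7277 (m = -2 - 7275 = -7277)
2418 - ((13245 + w) + m) = 2418 - ((13245 - 15098) - 7277) = 2418 - (-1853 - 7277) = 2418 - 1*(-9130) = 2418 + 9130 = 11548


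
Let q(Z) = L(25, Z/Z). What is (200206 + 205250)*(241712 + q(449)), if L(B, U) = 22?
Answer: 98012500704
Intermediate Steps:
q(Z) = 22
(200206 + 205250)*(241712 + q(449)) = (200206 + 205250)*(241712 + 22) = 405456*241734 = 98012500704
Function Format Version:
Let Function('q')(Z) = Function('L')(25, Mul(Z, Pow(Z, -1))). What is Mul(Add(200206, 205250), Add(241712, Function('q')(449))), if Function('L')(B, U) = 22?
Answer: 98012500704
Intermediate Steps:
Function('q')(Z) = 22
Mul(Add(200206, 205250), Add(241712, Function('q')(449))) = Mul(Add(200206, 205250), Add(241712, 22)) = Mul(405456, 241734) = 98012500704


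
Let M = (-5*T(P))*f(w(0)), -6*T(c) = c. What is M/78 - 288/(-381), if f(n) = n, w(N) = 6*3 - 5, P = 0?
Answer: 96/127 ≈ 0.75591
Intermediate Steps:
w(N) = 13 (w(N) = 18 - 5 = 13)
T(c) = -c/6
M = 0 (M = -(-5)*0/6*13 = -5*0*13 = 0*13 = 0)
M/78 - 288/(-381) = 0/78 - 288/(-381) = 0*(1/78) - 288*(-1/381) = 0 + 96/127 = 96/127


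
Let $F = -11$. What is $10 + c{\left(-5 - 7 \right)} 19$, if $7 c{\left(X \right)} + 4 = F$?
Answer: $- \frac{215}{7} \approx -30.714$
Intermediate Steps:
$c{\left(X \right)} = - \frac{15}{7}$ ($c{\left(X \right)} = - \frac{4}{7} + \frac{1}{7} \left(-11\right) = - \frac{4}{7} - \frac{11}{7} = - \frac{15}{7}$)
$10 + c{\left(-5 - 7 \right)} 19 = 10 - \frac{285}{7} = - \frac{215}{7}$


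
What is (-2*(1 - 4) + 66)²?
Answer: 5184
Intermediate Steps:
(-2*(1 - 4) + 66)² = (-2*(-3) + 66)² = (6 + 66)² = 72² = 5184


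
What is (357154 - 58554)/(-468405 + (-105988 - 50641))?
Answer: -149300/312517 ≈ -0.47773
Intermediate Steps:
(357154 - 58554)/(-468405 + (-105988 - 50641)) = 298600/(-468405 - 156629) = 298600/(-625034) = 298600*(-1/625034) = -149300/312517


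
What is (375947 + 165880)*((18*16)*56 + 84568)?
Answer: 54559811592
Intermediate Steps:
(375947 + 165880)*((18*16)*56 + 84568) = 541827*(288*56 + 84568) = 541827*(16128 + 84568) = 541827*100696 = 54559811592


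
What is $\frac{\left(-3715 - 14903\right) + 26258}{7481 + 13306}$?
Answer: $\frac{7640}{20787} \approx 0.36754$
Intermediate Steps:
$\frac{\left(-3715 - 14903\right) + 26258}{7481 + 13306} = \frac{\left(-3715 - 14903\right) + 26258}{20787} = \left(-18618 + 26258\right) \frac{1}{20787} = 7640 \cdot \frac{1}{20787} = \frac{7640}{20787}$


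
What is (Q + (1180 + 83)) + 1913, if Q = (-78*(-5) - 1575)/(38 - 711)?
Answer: 2138633/673 ≈ 3177.8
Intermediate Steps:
Q = 1185/673 (Q = (390 - 1575)/(-673) = -1185*(-1/673) = 1185/673 ≈ 1.7608)
(Q + (1180 + 83)) + 1913 = (1185/673 + (1180 + 83)) + 1913 = (1185/673 + 1263) + 1913 = 851184/673 + 1913 = 2138633/673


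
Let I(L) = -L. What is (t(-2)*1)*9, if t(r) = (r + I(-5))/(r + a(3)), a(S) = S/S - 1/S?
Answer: -81/4 ≈ -20.250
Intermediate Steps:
a(S) = 1 - 1/S
t(r) = (5 + r)/(⅔ + r) (t(r) = (r - 1*(-5))/(r + (-1 + 3)/3) = (r + 5)/(r + (⅓)*2) = (5 + r)/(r + ⅔) = (5 + r)/(⅔ + r))
(t(-2)*1)*9 = ((3*(5 - 2)/(2 + 3*(-2)))*1)*9 = ((3*3/(2 - 6))*1)*9 = ((3*3/(-4))*1)*9 = ((3*(-¼)*3)*1)*9 = -9/4*1*9 = -9/4*9 = -81/4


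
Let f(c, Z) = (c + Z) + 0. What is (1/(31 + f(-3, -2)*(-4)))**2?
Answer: 1/2601 ≈ 0.00038447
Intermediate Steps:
f(c, Z) = Z + c (f(c, Z) = (Z + c) + 0 = Z + c)
(1/(31 + f(-3, -2)*(-4)))**2 = (1/(31 + (-2 - 3)*(-4)))**2 = (1/(31 - 5*(-4)))**2 = (1/(31 + 20))**2 = (1/51)**2 = 1/2601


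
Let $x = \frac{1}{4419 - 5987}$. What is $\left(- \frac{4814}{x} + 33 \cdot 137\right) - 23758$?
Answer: $7529115$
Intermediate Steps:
$x = - \frac{1}{1568}$ ($x = \frac{1}{-1568} = - \frac{1}{1568} \approx -0.00063775$)
$\left(- \frac{4814}{x} + 33 \cdot 137\right) - 23758 = \left(- \frac{4814}{- \frac{1}{1568}} + 33 \cdot 137\right) - 23758 = \left(\left(-4814\right) \left(-1568\right) + 4521\right) - 23758 = \left(7548352 + 4521\right) - 23758 = 7552873 - 23758 = 7529115$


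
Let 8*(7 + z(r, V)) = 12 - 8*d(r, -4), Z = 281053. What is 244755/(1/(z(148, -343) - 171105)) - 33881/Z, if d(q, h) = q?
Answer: -23561445417864517/562106 ≈ -4.1916e+10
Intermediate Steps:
z(r, V) = -11/2 - r (z(r, V) = -7 + (12 - 8*r)/8 = -7 + (3/2 - r) = -11/2 - r)
244755/(1/(z(148, -343) - 171105)) - 33881/Z = 244755/(1/((-11/2 - 1*148) - 171105)) - 33881/281053 = 244755/(1/((-11/2 - 148) - 171105)) - 33881*1/281053 = 244755/(1/(-307/2 - 171105)) - 33881/281053 = 244755/(1/(-342517/2)) - 33881/281053 = 244755/(-2/342517) - 33881/281053 = 244755*(-342517/2) - 33881/281053 = -83832748335/2 - 33881/281053 = -23561445417864517/562106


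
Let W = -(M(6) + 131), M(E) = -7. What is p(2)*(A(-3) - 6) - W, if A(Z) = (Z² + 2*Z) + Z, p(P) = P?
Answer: 112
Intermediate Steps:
A(Z) = Z² + 3*Z
W = -124 (W = -(-7 + 131) = -1*124 = -124)
p(2)*(A(-3) - 6) - W = 2*(-3*(3 - 3) - 6) - 1*(-124) = 2*(-3*0 - 6) + 124 = 2*(0 - 6) + 124 = 2*(-6) + 124 = -12 + 124 = 112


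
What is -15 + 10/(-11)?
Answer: -175/11 ≈ -15.909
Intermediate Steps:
-15 + 10/(-11) = -15 + 10*(-1/11) = -15 - 10/11 = -175/11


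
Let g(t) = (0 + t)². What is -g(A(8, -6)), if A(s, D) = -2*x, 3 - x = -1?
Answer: -64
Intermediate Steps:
x = 4 (x = 3 - 1*(-1) = 3 + 1 = 4)
A(s, D) = -8 (A(s, D) = -2*4 = -8)
g(t) = t²
-g(A(8, -6)) = -1*(-8)² = -1*64 = -64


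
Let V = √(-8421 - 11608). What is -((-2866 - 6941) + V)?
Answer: 9807 - I*√20029 ≈ 9807.0 - 141.52*I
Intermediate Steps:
V = I*√20029 (V = √(-20029) = I*√20029 ≈ 141.52*I)
-((-2866 - 6941) + V) = -((-2866 - 6941) + I*√20029) = -(-9807 + I*√20029) = 9807 - I*√20029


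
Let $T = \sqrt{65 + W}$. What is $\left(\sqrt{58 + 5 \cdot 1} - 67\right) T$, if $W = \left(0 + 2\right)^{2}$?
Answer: $\sqrt{69} \left(-67 + 3 \sqrt{7}\right) \approx -490.61$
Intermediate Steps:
$W = 4$ ($W = 2^{2} = 4$)
$T = \sqrt{69}$ ($T = \sqrt{65 + 4} = \sqrt{69} \approx 8.3066$)
$\left(\sqrt{58 + 5 \cdot 1} - 67\right) T = \left(\sqrt{58 + 5 \cdot 1} - 67\right) \sqrt{69} = \left(\sqrt{58 + 5} - 67\right) \sqrt{69} = \left(\sqrt{63} - 67\right) \sqrt{69} = \left(3 \sqrt{7} - 67\right) \sqrt{69} = \left(-67 + 3 \sqrt{7}\right) \sqrt{69} = \sqrt{69} \left(-67 + 3 \sqrt{7}\right)$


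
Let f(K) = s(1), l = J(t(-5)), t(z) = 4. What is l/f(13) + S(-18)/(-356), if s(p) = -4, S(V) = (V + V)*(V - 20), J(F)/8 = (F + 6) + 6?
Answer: -3190/89 ≈ -35.843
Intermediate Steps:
J(F) = 96 + 8*F (J(F) = 8*((F + 6) + 6) = 8*((6 + F) + 6) = 8*(12 + F) = 96 + 8*F)
l = 128 (l = 96 + 8*4 = 96 + 32 = 128)
S(V) = 2*V*(-20 + V) (S(V) = (2*V)*(-20 + V) = 2*V*(-20 + V))
f(K) = -4
l/f(13) + S(-18)/(-356) = 128/(-4) + (2*(-18)*(-20 - 18))/(-356) = 128*(-¼) + (2*(-18)*(-38))*(-1/356) = -32 + 1368*(-1/356) = -32 - 342/89 = -3190/89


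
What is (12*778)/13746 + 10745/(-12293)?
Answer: -5488887/28163263 ≈ -0.19490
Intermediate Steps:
(12*778)/13746 + 10745/(-12293) = 9336*(1/13746) + 10745*(-1/12293) = 1556/2291 - 10745/12293 = -5488887/28163263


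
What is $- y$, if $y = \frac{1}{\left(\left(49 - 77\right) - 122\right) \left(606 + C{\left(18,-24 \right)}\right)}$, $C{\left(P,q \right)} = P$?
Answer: $\frac{1}{93600} \approx 1.0684 \cdot 10^{-5}$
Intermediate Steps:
$y = - \frac{1}{93600}$ ($y = \frac{1}{\left(\left(49 - 77\right) - 122\right) \left(606 + 18\right)} = \frac{1}{\left(-28 - 122\right) 624} = \frac{1}{-150} \cdot \frac{1}{624} = \left(- \frac{1}{150}\right) \frac{1}{624} = - \frac{1}{93600} \approx -1.0684 \cdot 10^{-5}$)
$- y = \left(-1\right) \left(- \frac{1}{93600}\right) = \frac{1}{93600}$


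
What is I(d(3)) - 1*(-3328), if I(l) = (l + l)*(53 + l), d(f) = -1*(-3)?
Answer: 3664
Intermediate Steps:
d(f) = 3
I(l) = 2*l*(53 + l) (I(l) = (2*l)*(53 + l) = 2*l*(53 + l))
I(d(3)) - 1*(-3328) = 2*3*(53 + 3) - 1*(-3328) = 2*3*56 + 3328 = 336 + 3328 = 3664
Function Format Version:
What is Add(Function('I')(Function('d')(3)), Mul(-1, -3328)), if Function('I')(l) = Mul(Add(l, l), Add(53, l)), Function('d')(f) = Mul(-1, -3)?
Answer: 3664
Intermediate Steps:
Function('d')(f) = 3
Function('I')(l) = Mul(2, l, Add(53, l)) (Function('I')(l) = Mul(Mul(2, l), Add(53, l)) = Mul(2, l, Add(53, l)))
Add(Function('I')(Function('d')(3)), Mul(-1, -3328)) = Add(Mul(2, 3, Add(53, 3)), Mul(-1, -3328)) = Add(Mul(2, 3, 56), 3328) = Add(336, 3328) = 3664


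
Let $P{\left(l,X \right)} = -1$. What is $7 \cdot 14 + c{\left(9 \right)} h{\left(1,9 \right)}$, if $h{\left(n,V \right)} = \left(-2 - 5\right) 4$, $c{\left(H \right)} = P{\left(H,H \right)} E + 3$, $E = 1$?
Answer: $42$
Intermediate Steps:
$c{\left(H \right)} = 2$ ($c{\left(H \right)} = \left(-1\right) 1 + 3 = -1 + 3 = 2$)
$h{\left(n,V \right)} = -28$ ($h{\left(n,V \right)} = \left(-7\right) 4 = -28$)
$7 \cdot 14 + c{\left(9 \right)} h{\left(1,9 \right)} = 7 \cdot 14 + 2 \left(-28\right) = 98 - 56 = 42$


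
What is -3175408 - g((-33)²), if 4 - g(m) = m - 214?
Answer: -3174537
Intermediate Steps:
g(m) = 218 - m (g(m) = 4 - (m - 214) = 4 - (-214 + m) = 4 + (214 - m) = 218 - m)
-3175408 - g((-33)²) = -3175408 - (218 - 1*(-33)²) = -3175408 - (218 - 1*1089) = -3175408 - (218 - 1089) = -3175408 - 1*(-871) = -3175408 + 871 = -3174537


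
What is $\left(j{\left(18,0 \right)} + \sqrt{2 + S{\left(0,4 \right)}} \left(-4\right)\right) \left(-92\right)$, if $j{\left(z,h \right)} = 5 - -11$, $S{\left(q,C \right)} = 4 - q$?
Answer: $-1472 + 368 \sqrt{6} \approx -570.59$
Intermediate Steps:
$j{\left(z,h \right)} = 16$ ($j{\left(z,h \right)} = 5 + 11 = 16$)
$\left(j{\left(18,0 \right)} + \sqrt{2 + S{\left(0,4 \right)}} \left(-4\right)\right) \left(-92\right) = \left(16 + \sqrt{2 + \left(4 - 0\right)} \left(-4\right)\right) \left(-92\right) = \left(16 + \sqrt{2 + \left(4 + 0\right)} \left(-4\right)\right) \left(-92\right) = \left(16 + \sqrt{2 + 4} \left(-4\right)\right) \left(-92\right) = \left(16 + \sqrt{6} \left(-4\right)\right) \left(-92\right) = \left(16 - 4 \sqrt{6}\right) \left(-92\right) = -1472 + 368 \sqrt{6}$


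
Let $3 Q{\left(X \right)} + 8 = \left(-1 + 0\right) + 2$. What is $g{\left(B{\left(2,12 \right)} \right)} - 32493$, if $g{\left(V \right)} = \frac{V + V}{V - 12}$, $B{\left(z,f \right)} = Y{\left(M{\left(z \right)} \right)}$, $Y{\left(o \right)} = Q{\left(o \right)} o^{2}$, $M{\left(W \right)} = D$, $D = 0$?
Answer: $-32493$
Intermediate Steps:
$Q{\left(X \right)} = - \frac{7}{3}$ ($Q{\left(X \right)} = - \frac{8}{3} + \frac{\left(-1 + 0\right) + 2}{3} = - \frac{8}{3} + \frac{-1 + 2}{3} = - \frac{8}{3} + \frac{1}{3} \cdot 1 = - \frac{8}{3} + \frac{1}{3} = - \frac{7}{3}$)
$M{\left(W \right)} = 0$
$Y{\left(o \right)} = - \frac{7 o^{2}}{3}$
$B{\left(z,f \right)} = 0$ ($B{\left(z,f \right)} = - \frac{7 \cdot 0^{2}}{3} = \left(- \frac{7}{3}\right) 0 = 0$)
$g{\left(V \right)} = \frac{2 V}{-12 + V}$
$g{\left(B{\left(2,12 \right)} \right)} - 32493 = 2 \cdot 0 \frac{1}{-12 + 0} - 32493 = 2 \cdot 0 \frac{1}{-12} - 32493 = 2 \cdot 0 \left(- \frac{1}{12}\right) - 32493 = 0 - 32493 = -32493$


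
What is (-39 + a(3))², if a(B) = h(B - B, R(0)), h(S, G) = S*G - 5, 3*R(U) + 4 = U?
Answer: 1936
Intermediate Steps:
R(U) = -4/3 + U/3
h(S, G) = -5 + G*S (h(S, G) = G*S - 5 = -5 + G*S)
a(B) = -5 (a(B) = -5 + (-4/3 + (⅓)*0)*(B - B) = -5 + (-4/3 + 0)*0 = -5 - 4/3*0 = -5 + 0 = -5)
(-39 + a(3))² = (-39 - 5)² = (-44)² = 1936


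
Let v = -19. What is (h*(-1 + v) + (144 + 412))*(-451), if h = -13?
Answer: -368016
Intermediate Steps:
(h*(-1 + v) + (144 + 412))*(-451) = (-13*(-1 - 19) + (144 + 412))*(-451) = (-13*(-20) + 556)*(-451) = (260 + 556)*(-451) = 816*(-451) = -368016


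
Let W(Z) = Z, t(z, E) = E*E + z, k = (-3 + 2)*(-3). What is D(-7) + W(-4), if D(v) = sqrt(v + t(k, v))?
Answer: -4 + 3*sqrt(5) ≈ 2.7082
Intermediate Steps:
k = 3 (k = -1*(-3) = 3)
t(z, E) = z + E**2 (t(z, E) = E**2 + z = z + E**2)
D(v) = sqrt(3 + v + v**2) (D(v) = sqrt(v + (3 + v**2)) = sqrt(3 + v + v**2))
D(-7) + W(-4) = sqrt(3 - 7 + (-7)**2) - 4 = sqrt(3 - 7 + 49) - 4 = sqrt(45) - 4 = 3*sqrt(5) - 4 = -4 + 3*sqrt(5)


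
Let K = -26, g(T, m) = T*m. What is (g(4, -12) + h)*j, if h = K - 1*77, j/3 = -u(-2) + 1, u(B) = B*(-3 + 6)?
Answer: -3171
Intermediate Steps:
u(B) = 3*B (u(B) = B*3 = 3*B)
j = 21 (j = 3*(-3*(-2) + 1) = 3*(-1*(-6) + 1) = 3*(6 + 1) = 3*7 = 21)
h = -103 (h = -26 - 1*77 = -26 - 77 = -103)
(g(4, -12) + h)*j = (4*(-12) - 103)*21 = (-48 - 103)*21 = -151*21 = -3171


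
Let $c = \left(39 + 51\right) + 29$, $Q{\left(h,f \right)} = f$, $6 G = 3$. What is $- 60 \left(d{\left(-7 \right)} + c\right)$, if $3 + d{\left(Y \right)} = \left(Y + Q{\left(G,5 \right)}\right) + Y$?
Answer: $-6420$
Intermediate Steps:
$G = \frac{1}{2}$ ($G = \frac{1}{6} \cdot 3 = \frac{1}{2} \approx 0.5$)
$c = 119$ ($c = 90 + 29 = 119$)
$d{\left(Y \right)} = 2 + 2 Y$ ($d{\left(Y \right)} = -3 + \left(\left(Y + 5\right) + Y\right) = -3 + \left(\left(5 + Y\right) + Y\right) = -3 + \left(5 + 2 Y\right) = 2 + 2 Y$)
$- 60 \left(d{\left(-7 \right)} + c\right) = - 60 \left(\left(2 + 2 \left(-7\right)\right) + 119\right) = - 60 \left(\left(2 - 14\right) + 119\right) = - 60 \left(-12 + 119\right) = \left(-60\right) 107 = -6420$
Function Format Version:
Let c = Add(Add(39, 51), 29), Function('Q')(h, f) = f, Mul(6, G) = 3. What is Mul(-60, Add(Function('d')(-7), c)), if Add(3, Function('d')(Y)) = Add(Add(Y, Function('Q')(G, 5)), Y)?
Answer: -6420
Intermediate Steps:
G = Rational(1, 2) (G = Mul(Rational(1, 6), 3) = Rational(1, 2) ≈ 0.50000)
c = 119 (c = Add(90, 29) = 119)
Function('d')(Y) = Add(2, Mul(2, Y)) (Function('d')(Y) = Add(-3, Add(Add(Y, 5), Y)) = Add(-3, Add(Add(5, Y), Y)) = Add(-3, Add(5, Mul(2, Y))) = Add(2, Mul(2, Y)))
Mul(-60, Add(Function('d')(-7), c)) = Mul(-60, Add(Add(2, Mul(2, -7)), 119)) = Mul(-60, Add(Add(2, -14), 119)) = Mul(-60, Add(-12, 119)) = Mul(-60, 107) = -6420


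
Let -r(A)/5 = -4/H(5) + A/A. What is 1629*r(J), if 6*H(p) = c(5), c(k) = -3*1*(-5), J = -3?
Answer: 4887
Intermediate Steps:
c(k) = 15 (c(k) = -3*(-5) = 15)
H(p) = 5/2 (H(p) = (1/6)*15 = 5/2)
r(A) = 3 (r(A) = -5*(-4/5/2 + A/A) = -5*(-4*2/5 + 1) = -5*(-8/5 + 1) = -5*(-3/5) = 3)
1629*r(J) = 1629*3 = 4887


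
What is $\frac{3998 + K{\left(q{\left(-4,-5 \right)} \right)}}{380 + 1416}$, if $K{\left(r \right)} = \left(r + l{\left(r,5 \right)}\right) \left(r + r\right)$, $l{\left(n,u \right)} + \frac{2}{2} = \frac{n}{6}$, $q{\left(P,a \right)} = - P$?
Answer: $\frac{6041}{2694} \approx 2.2424$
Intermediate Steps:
$l{\left(n,u \right)} = -1 + \frac{n}{6}$
$K{\left(r \right)} = 2 r \left(-1 + \frac{7 r}{6}\right)$ ($K{\left(r \right)} = \left(r + \left(-1 + \frac{r}{6}\right)\right) \left(r + r\right) = \left(-1 + \frac{7 r}{6}\right) 2 r = 2 r \left(-1 + \frac{7 r}{6}\right)$)
$\frac{3998 + K{\left(q{\left(-4,-5 \right)} \right)}}{380 + 1416} = \frac{3998 + \frac{\left(-1\right) \left(-4\right) \left(-6 + 7 \left(\left(-1\right) \left(-4\right)\right)\right)}{3}}{380 + 1416} = \frac{3998 + \frac{1}{3} \cdot 4 \left(-6 + 7 \cdot 4\right)}{1796} = \left(3998 + \frac{1}{3} \cdot 4 \left(-6 + 28\right)\right) \frac{1}{1796} = \left(3998 + \frac{1}{3} \cdot 4 \cdot 22\right) \frac{1}{1796} = \left(3998 + \frac{88}{3}\right) \frac{1}{1796} = \frac{12082}{3} \cdot \frac{1}{1796} = \frac{6041}{2694}$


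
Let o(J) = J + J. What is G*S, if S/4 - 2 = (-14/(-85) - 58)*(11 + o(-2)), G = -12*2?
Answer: 3287232/85 ≈ 38673.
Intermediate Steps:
o(J) = 2*J
G = -24
S = -136968/85 (S = 8 + 4*((-14/(-85) - 58)*(11 + 2*(-2))) = 8 + 4*((-14*(-1/85) - 58)*(11 - 4)) = 8 + 4*((14/85 - 58)*7) = 8 + 4*(-4916/85*7) = 8 + 4*(-34412/85) = 8 - 137648/85 = -136968/85 ≈ -1611.4)
G*S = -24*(-136968/85) = 3287232/85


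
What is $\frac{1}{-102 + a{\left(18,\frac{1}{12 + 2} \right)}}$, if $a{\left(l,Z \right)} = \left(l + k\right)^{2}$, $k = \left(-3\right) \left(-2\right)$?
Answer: $\frac{1}{474} \approx 0.0021097$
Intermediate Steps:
$k = 6$
$a{\left(l,Z \right)} = \left(6 + l\right)^{2}$ ($a{\left(l,Z \right)} = \left(l + 6\right)^{2} = \left(6 + l\right)^{2}$)
$\frac{1}{-102 + a{\left(18,\frac{1}{12 + 2} \right)}} = \frac{1}{-102 + \left(6 + 18\right)^{2}} = \frac{1}{-102 + 24^{2}} = \frac{1}{-102 + 576} = \frac{1}{474}$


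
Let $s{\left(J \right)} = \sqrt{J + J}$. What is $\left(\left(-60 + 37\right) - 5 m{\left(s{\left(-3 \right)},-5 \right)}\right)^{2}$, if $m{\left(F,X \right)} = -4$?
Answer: $9$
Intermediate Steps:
$s{\left(J \right)} = \sqrt{2} \sqrt{J}$ ($s{\left(J \right)} = \sqrt{2 J} = \sqrt{2} \sqrt{J}$)
$\left(\left(-60 + 37\right) - 5 m{\left(s{\left(-3 \right)},-5 \right)}\right)^{2} = \left(\left(-60 + 37\right) - -20\right)^{2} = \left(-23 + 20\right)^{2} = \left(-3\right)^{2} = 9$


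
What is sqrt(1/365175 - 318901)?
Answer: I*sqrt(189005933749902)/24345 ≈ 564.71*I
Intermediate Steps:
sqrt(1/365175 - 318901) = sqrt(-116454672674/365175) = I*sqrt(189005933749902)/24345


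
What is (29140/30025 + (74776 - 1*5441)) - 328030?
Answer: -1553457647/6005 ≈ -2.5869e+5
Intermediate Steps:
(29140/30025 + (74776 - 1*5441)) - 328030 = (29140*(1/30025) + (74776 - 5441)) - 328030 = (5828/6005 + 69335) - 328030 = 416362503/6005 - 328030 = -1553457647/6005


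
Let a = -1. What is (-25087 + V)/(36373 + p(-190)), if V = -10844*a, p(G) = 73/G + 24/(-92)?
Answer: -62241910/158947191 ≈ -0.39159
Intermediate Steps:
p(G) = -6/23 + 73/G (p(G) = 73/G + 24*(-1/92) = 73/G - 6/23 = -6/23 + 73/G)
V = 10844 (V = -10844*(-1) = 10844)
(-25087 + V)/(36373 + p(-190)) = (-25087 + 10844)/(36373 + (-6/23 + 73/(-190))) = -14243/(36373 + (-6/23 + 73*(-1/190))) = -14243/(36373 + (-6/23 - 73/190)) = -14243/(36373 - 2819/4370) = -14243/158947191/4370 = -14243*4370/158947191 = -62241910/158947191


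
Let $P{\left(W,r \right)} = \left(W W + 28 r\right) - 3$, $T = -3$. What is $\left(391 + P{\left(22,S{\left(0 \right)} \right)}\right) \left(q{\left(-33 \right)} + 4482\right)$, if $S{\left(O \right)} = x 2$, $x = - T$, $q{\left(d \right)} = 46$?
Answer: $4709120$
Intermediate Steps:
$x = 3$ ($x = \left(-1\right) \left(-3\right) = 3$)
$S{\left(O \right)} = 6$ ($S{\left(O \right)} = 3 \cdot 2 = 6$)
$P{\left(W,r \right)} = -3 + W^{2} + 28 r$ ($P{\left(W,r \right)} = \left(W^{2} + 28 r\right) - 3 = -3 + W^{2} + 28 r$)
$\left(391 + P{\left(22,S{\left(0 \right)} \right)}\right) \left(q{\left(-33 \right)} + 4482\right) = \left(391 + \left(-3 + 22^{2} + 28 \cdot 6\right)\right) \left(46 + 4482\right) = \left(391 + \left(-3 + 484 + 168\right)\right) 4528 = \left(391 + 649\right) 4528 = 1040 \cdot 4528 = 4709120$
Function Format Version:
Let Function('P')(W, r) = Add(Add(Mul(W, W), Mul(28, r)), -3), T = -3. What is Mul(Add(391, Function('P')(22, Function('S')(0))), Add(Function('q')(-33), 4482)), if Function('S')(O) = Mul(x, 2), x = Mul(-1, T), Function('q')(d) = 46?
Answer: 4709120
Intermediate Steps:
x = 3 (x = Mul(-1, -3) = 3)
Function('S')(O) = 6 (Function('S')(O) = Mul(3, 2) = 6)
Function('P')(W, r) = Add(-3, Pow(W, 2), Mul(28, r)) (Function('P')(W, r) = Add(Add(Pow(W, 2), Mul(28, r)), -3) = Add(-3, Pow(W, 2), Mul(28, r)))
Mul(Add(391, Function('P')(22, Function('S')(0))), Add(Function('q')(-33), 4482)) = Mul(Add(391, Add(-3, Pow(22, 2), Mul(28, 6))), Add(46, 4482)) = Mul(Add(391, Add(-3, 484, 168)), 4528) = Mul(Add(391, 649), 4528) = Mul(1040, 4528) = 4709120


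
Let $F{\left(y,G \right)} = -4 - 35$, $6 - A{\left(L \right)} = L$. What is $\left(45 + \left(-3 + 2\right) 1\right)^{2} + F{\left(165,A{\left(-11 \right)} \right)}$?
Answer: $1897$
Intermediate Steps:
$A{\left(L \right)} = 6 - L$
$F{\left(y,G \right)} = -39$ ($F{\left(y,G \right)} = -4 - 35 = -39$)
$\left(45 + \left(-3 + 2\right) 1\right)^{2} + F{\left(165,A{\left(-11 \right)} \right)} = \left(45 + \left(-3 + 2\right) 1\right)^{2} - 39 = \left(45 - 1\right)^{2} - 39 = 44^{2} - 39 = 1936 - 39 = 1897$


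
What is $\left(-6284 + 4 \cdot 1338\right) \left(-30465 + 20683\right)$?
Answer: $9116824$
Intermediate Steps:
$\left(-6284 + 4 \cdot 1338\right) \left(-30465 + 20683\right) = \left(-6284 + 5352\right) \left(-9782\right) = \left(-932\right) \left(-9782\right) = 9116824$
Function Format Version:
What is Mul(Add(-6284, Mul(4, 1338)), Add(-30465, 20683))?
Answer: 9116824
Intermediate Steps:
Mul(Add(-6284, Mul(4, 1338)), Add(-30465, 20683)) = Mul(Add(-6284, 5352), -9782) = Mul(-932, -9782) = 9116824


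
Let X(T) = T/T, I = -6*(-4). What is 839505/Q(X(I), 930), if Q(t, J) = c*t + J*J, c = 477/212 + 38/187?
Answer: 125589948/129389407 ≈ 0.97064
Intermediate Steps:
I = 24
X(T) = 1
c = 1835/748 (c = 477*(1/212) + 38*(1/187) = 9/4 + 38/187 = 1835/748 ≈ 2.4532)
Q(t, J) = J² + 1835*t/748 (Q(t, J) = 1835*t/748 + J*J = 1835*t/748 + J² = J² + 1835*t/748)
839505/Q(X(I), 930) = 839505/(930² + (1835/748)*1) = 839505/(864900 + 1835/748) = 839505/(646947035/748) = 839505*(748/646947035) = 125589948/129389407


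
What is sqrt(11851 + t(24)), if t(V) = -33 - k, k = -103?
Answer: sqrt(11921) ≈ 109.18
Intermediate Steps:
t(V) = 70 (t(V) = -33 - 1*(-103) = -33 + 103 = 70)
sqrt(11851 + t(24)) = sqrt(11851 + 70) = sqrt(11921)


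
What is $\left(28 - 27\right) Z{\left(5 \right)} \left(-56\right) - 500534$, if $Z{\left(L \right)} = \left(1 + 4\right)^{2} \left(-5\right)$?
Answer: $-493534$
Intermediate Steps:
$Z{\left(L \right)} = -125$ ($Z{\left(L \right)} = 5^{2} \left(-5\right) = 25 \left(-5\right) = -125$)
$\left(28 - 27\right) Z{\left(5 \right)} \left(-56\right) - 500534 = \left(28 - 27\right) \left(-125\right) \left(-56\right) - 500534 = 1 \left(-125\right) \left(-56\right) - 500534 = \left(-125\right) \left(-56\right) - 500534 = 7000 - 500534 = -493534$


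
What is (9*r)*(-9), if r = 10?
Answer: -810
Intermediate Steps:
(9*r)*(-9) = (9*10)*(-9) = 90*(-9) = -810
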